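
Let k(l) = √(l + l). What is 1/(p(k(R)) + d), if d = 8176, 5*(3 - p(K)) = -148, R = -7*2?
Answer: 5/41043 ≈ 0.00012182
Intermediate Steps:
R = -14
k(l) = √2*√l (k(l) = √(2*l) = √2*√l)
p(K) = 163/5 (p(K) = 3 - ⅕*(-148) = 3 + 148/5 = 163/5)
1/(p(k(R)) + d) = 1/(163/5 + 8176) = 1/(41043/5) = 5/41043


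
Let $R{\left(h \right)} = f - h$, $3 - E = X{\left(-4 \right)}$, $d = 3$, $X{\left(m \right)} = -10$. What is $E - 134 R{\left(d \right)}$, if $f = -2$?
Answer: $683$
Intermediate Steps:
$E = 13$ ($E = 3 - -10 = 3 + 10 = 13$)
$R{\left(h \right)} = -2 - h$
$E - 134 R{\left(d \right)} = 13 - 134 \left(-2 - 3\right) = 13 - -670 = 13 + 670 = 683$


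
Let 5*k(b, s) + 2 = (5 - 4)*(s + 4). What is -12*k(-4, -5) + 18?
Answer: 126/5 ≈ 25.200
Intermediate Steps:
k(b, s) = 2/5 + s/5 (k(b, s) = -2/5 + ((5 - 4)*(s + 4))/5 = -2/5 + (1*(4 + s))/5 = -2/5 + (4 + s)/5 = -2/5 + (4/5 + s/5) = 2/5 + s/5)
-12*k(-4, -5) + 18 = -12*(2/5 + (1/5)*(-5)) + 18 = -12*(2/5 - 1) + 18 = -12*(-3/5) + 18 = 36/5 + 18 = 126/5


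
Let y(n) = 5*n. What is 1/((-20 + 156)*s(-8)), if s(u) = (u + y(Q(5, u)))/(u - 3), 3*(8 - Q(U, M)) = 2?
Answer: -33/11696 ≈ -0.0028215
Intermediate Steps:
Q(U, M) = 22/3 (Q(U, M) = 8 - ⅓*2 = 8 - ⅔ = 22/3)
s(u) = (110/3 + u)/(-3 + u) (s(u) = (u + 5*(22/3))/(u - 3) = (u + 110/3)/(-3 + u) = (110/3 + u)/(-3 + u))
1/((-20 + 156)*s(-8)) = 1/((-20 + 156)*((110/3 - 8)/(-3 - 8))) = 1/(136*((86/3)/(-11))) = 1/(136*(-1/11*86/3)) = 1/(136*(-86/33)) = 1/(-11696/33) = -33/11696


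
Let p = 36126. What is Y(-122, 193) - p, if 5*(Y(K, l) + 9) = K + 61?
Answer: -180736/5 ≈ -36147.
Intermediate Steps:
Y(K, l) = 16/5 + K/5 (Y(K, l) = -9 + (K + 61)/5 = -9 + (61 + K)/5 = -9 + (61/5 + K/5) = 16/5 + K/5)
Y(-122, 193) - p = (16/5 + (1/5)*(-122)) - 1*36126 = (16/5 - 122/5) - 36126 = -106/5 - 36126 = -180736/5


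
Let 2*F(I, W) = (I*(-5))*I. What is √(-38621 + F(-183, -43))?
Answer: I*√489374/2 ≈ 349.78*I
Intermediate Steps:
F(I, W) = -5*I²/2 (F(I, W) = ((I*(-5))*I)/2 = ((-5*I)*I)/2 = (-5*I²)/2 = -5*I²/2)
√(-38621 + F(-183, -43)) = √(-38621 - 5/2*(-183)²) = √(-38621 - 5/2*33489) = √(-38621 - 167445/2) = √(-244687/2) = I*√489374/2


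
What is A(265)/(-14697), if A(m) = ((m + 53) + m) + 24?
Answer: -607/14697 ≈ -0.041301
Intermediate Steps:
A(m) = 77 + 2*m (A(m) = ((53 + m) + m) + 24 = (53 + 2*m) + 24 = 77 + 2*m)
A(265)/(-14697) = (77 + 2*265)/(-14697) = (77 + 530)*(-1/14697) = 607*(-1/14697) = -607/14697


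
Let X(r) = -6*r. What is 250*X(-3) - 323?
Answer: 4177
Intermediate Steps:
250*X(-3) - 323 = 250*(-6*(-3)) - 323 = 250*18 - 323 = 4500 - 323 = 4177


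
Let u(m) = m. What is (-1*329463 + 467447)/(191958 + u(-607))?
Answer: 137984/191351 ≈ 0.72110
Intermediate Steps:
(-1*329463 + 467447)/(191958 + u(-607)) = (-1*329463 + 467447)/(191958 - 607) = (-329463 + 467447)/191351 = 137984*(1/191351) = 137984/191351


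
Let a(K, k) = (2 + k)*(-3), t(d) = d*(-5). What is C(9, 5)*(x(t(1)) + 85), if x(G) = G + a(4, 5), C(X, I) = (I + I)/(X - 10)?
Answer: -590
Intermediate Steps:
t(d) = -5*d
C(X, I) = 2*I/(-10 + X) (C(X, I) = (2*I)/(-10 + X) = 2*I/(-10 + X))
a(K, k) = -6 - 3*k
x(G) = -21 + G (x(G) = G + (-6 - 3*5) = G + (-6 - 15) = G - 21 = -21 + G)
C(9, 5)*(x(t(1)) + 85) = (2*5/(-10 + 9))*((-21 - 5*1) + 85) = (2*5/(-1))*((-21 - 5) + 85) = (2*5*(-1))*(-26 + 85) = -10*59 = -590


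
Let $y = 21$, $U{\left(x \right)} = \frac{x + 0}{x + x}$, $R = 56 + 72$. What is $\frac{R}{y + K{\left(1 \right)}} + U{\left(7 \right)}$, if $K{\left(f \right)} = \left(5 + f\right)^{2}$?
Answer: $\frac{313}{114} \approx 2.7456$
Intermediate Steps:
$R = 128$
$U{\left(x \right)} = \frac{1}{2}$ ($U{\left(x \right)} = \frac{x}{2 x} = x \frac{1}{2 x} = \frac{1}{2}$)
$\frac{R}{y + K{\left(1 \right)}} + U{\left(7 \right)} = \frac{128}{21 + \left(5 + 1\right)^{2}} + \frac{1}{2} = \frac{128}{21 + 6^{2}} + \frac{1}{2} = \frac{128}{21 + 36} + \frac{1}{2} = \frac{128}{57} + \frac{1}{2} = \frac{313}{114}$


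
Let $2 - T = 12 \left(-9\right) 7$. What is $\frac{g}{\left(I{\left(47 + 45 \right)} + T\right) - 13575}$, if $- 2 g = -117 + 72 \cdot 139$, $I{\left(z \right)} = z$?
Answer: $\frac{9891}{25450} \approx 0.38864$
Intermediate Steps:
$T = 758$ ($T = 2 - 12 \left(-9\right) 7 = 2 - \left(-108\right) 7 = 2 - -756 = 2 + 756 = 758$)
$g = - \frac{9891}{2}$ ($g = - \frac{-117 + 72 \cdot 139}{2} = - \frac{-117 + 10008}{2} = \left(- \frac{1}{2}\right) 9891 = - \frac{9891}{2} \approx -4945.5$)
$\frac{g}{\left(I{\left(47 + 45 \right)} + T\right) - 13575} = - \frac{9891}{2 \left(\left(\left(47 + 45\right) + 758\right) - 13575\right)} = - \frac{9891}{2 \left(\left(92 + 758\right) - 13575\right)} = - \frac{9891}{2 \left(850 - 13575\right)} = - \frac{9891}{2 \left(-12725\right)} = \left(- \frac{9891}{2}\right) \left(- \frac{1}{12725}\right) = \frac{9891}{25450}$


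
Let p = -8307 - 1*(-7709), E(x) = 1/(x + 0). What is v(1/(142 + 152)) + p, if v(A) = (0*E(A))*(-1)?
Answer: -598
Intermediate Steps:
E(x) = 1/x
v(A) = 0 (v(A) = (0/A)*(-1) = 0*(-1) = 0)
p = -598 (p = -8307 + 7709 = -598)
v(1/(142 + 152)) + p = 0 - 598 = -598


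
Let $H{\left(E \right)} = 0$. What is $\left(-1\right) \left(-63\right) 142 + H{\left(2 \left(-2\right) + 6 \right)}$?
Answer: $8946$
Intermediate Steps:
$\left(-1\right) \left(-63\right) 142 + H{\left(2 \left(-2\right) + 6 \right)} = \left(-1\right) \left(-63\right) 142 + 0 = 63 \cdot 142 + 0 = 8946 + 0 = 8946$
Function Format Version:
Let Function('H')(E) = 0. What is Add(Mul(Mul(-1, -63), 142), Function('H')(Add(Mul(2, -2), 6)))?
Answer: 8946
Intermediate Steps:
Add(Mul(Mul(-1, -63), 142), Function('H')(Add(Mul(2, -2), 6))) = Add(Mul(Mul(-1, -63), 142), 0) = Add(Mul(63, 142), 0) = Add(8946, 0) = 8946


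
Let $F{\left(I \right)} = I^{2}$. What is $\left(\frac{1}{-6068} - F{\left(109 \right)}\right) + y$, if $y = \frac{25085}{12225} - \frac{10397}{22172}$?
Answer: $- \frac{244233062783828}{20559347295} \approx -11879.0$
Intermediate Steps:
$y = \frac{85816259}{54210540}$ ($y = 25085 \cdot \frac{1}{12225} - \frac{10397}{22172} = \frac{5017}{2445} - \frac{10397}{22172} = \frac{85816259}{54210540} \approx 1.583$)
$\left(\frac{1}{-6068} - F{\left(109 \right)}\right) + y = \left(\frac{1}{-6068} - 109^{2}\right) + \frac{85816259}{54210540} = \left(- \frac{1}{6068} - 11881\right) + \frac{85816259}{54210540} = - \frac{72093909}{6068} + \frac{85816259}{54210540} = - \frac{244233062783828}{20559347295}$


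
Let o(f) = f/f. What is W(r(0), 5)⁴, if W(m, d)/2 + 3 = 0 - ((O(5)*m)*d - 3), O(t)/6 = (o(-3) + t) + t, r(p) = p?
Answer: 0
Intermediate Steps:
o(f) = 1
O(t) = 6 + 12*t (O(t) = 6*((1 + t) + t) = 6*(1 + 2*t) = 6 + 12*t)
W(m, d) = -132*d*m (W(m, d) = -6 + 2*(0 - (((6 + 12*5)*m)*d - 3)) = -6 + 2*(0 - (((6 + 60)*m)*d - 3)) = -6 + 2*(0 - ((66*m)*d - 3)) = -6 + 2*(0 - (66*d*m - 3)) = -6 + 2*(0 - (-3 + 66*d*m)) = -6 + 2*(0 + (3 - 66*d*m)) = -6 + 2*(3 - 66*d*m) = -6 + (6 - 132*d*m) = -132*d*m)
W(r(0), 5)⁴ = (-132*5*0)⁴ = 0⁴ = 0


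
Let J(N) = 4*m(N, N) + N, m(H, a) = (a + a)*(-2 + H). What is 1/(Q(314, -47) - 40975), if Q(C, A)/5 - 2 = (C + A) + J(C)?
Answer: 1/3880660 ≈ 2.5769e-7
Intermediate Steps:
m(H, a) = 2*a*(-2 + H) (m(H, a) = (2*a)*(-2 + H) = 2*a*(-2 + H))
J(N) = N + 8*N*(-2 + N) (J(N) = 4*(2*N*(-2 + N)) + N = 8*N*(-2 + N) + N = N + 8*N*(-2 + N))
Q(C, A) = 10 + 5*A + 5*C + 5*C*(-15 + 8*C) (Q(C, A) = 10 + 5*((C + A) + C*(-15 + 8*C)) = 10 + 5*((A + C) + C*(-15 + 8*C)) = 10 + 5*(A + C + C*(-15 + 8*C)) = 10 + (5*A + 5*C + 5*C*(-15 + 8*C)) = 10 + 5*A + 5*C + 5*C*(-15 + 8*C))
1/(Q(314, -47) - 40975) = 1/((10 - 70*314 + 5*(-47) + 40*314**2) - 40975) = 1/((10 - 21980 - 235 + 40*98596) - 40975) = 1/((10 - 21980 - 235 + 3943840) - 40975) = 1/(3921635 - 40975) = 1/3880660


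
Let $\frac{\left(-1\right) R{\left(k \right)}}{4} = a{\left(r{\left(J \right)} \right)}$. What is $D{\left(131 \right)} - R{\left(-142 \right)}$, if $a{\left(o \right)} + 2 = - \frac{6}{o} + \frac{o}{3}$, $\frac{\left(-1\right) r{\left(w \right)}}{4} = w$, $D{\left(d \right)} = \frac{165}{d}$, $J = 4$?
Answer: $- \frac{20887}{786} \approx -26.574$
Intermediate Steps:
$r{\left(w \right)} = - 4 w$
$a{\left(o \right)} = -2 - \frac{6}{o} + \frac{o}{3}$ ($a{\left(o \right)} = -2 + \left(- \frac{6}{o} + \frac{o}{3}\right) = -2 - \frac{6}{o} + \frac{o}{3}$)
$R{\left(k \right)} = \frac{167}{6}$ ($R{\left(k \right)} = - 4 \left(-2 - \frac{6}{\left(-4\right) 4} + \frac{\left(-4\right) 4}{3}\right) = - 4 \left(-2 - \frac{6}{-16} + \frac{1}{3} \left(-16\right)\right) = - 4 \left(-2 - - \frac{3}{8} - \frac{16}{3}\right) = - 4 \left(-2 + \frac{3}{8} - \frac{16}{3}\right) = \left(-4\right) \left(- \frac{167}{24}\right) = \frac{167}{6}$)
$D{\left(131 \right)} - R{\left(-142 \right)} = \frac{165}{131} - \frac{167}{6} = - \frac{20887}{786}$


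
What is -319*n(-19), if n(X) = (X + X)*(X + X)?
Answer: -460636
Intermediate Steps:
n(X) = 4*X² (n(X) = (2*X)*(2*X) = 4*X²)
-319*n(-19) = -1276*(-19)² = -1276*361 = -319*1444 = -460636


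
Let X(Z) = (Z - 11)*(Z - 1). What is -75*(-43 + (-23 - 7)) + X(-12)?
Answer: 5774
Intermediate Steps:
X(Z) = (-1 + Z)*(-11 + Z) (X(Z) = (-11 + Z)*(-1 + Z) = (-1 + Z)*(-11 + Z))
-75*(-43 + (-23 - 7)) + X(-12) = -75*(-43 + (-23 - 7)) + (11 + (-12)² - 12*(-12)) = -75*(-43 - 30) + (11 + 144 + 144) = -75*(-73) + 299 = 5475 + 299 = 5774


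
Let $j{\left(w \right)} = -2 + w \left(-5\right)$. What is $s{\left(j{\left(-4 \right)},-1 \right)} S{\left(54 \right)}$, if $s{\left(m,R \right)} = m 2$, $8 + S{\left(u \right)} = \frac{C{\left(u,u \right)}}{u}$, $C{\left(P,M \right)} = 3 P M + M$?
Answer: $5580$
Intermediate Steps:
$C{\left(P,M \right)} = M + 3 M P$ ($C{\left(P,M \right)} = 3 M P + M = M + 3 M P$)
$j{\left(w \right)} = -2 - 5 w$
$S{\left(u \right)} = -7 + 3 u$ ($S{\left(u \right)} = -8 + \frac{u \left(1 + 3 u\right)}{u} = -8 + \left(1 + 3 u\right) = -7 + 3 u$)
$s{\left(m,R \right)} = 2 m$
$s{\left(j{\left(-4 \right)},-1 \right)} S{\left(54 \right)} = 2 \left(-2 - -20\right) \left(-7 + 3 \cdot 54\right) = 2 \left(-2 + 20\right) \left(-7 + 162\right) = 2 \cdot 18 \cdot 155 = 36 \cdot 155 = 5580$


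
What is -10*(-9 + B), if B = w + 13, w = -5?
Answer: 10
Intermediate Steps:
B = 8 (B = -5 + 13 = 8)
-10*(-9 + B) = -10*(-9 + 8) = -10*(-1) = 10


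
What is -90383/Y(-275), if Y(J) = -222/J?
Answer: -24855325/222 ≈ -1.1196e+5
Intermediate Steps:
-90383/Y(-275) = -90383/((-222/(-275))) = -90383/((-222*(-1/275))) = -90383/222/275 = -90383*275/222 = -24855325/222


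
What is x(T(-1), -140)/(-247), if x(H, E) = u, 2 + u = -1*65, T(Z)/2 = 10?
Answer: 67/247 ≈ 0.27126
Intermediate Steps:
T(Z) = 20 (T(Z) = 2*10 = 20)
u = -67 (u = -2 - 1*65 = -2 - 65 = -67)
x(H, E) = -67
x(T(-1), -140)/(-247) = -67/(-247) = -67*(-1/247) = 67/247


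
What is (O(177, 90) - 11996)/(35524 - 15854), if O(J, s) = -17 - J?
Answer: -1219/1967 ≈ -0.61973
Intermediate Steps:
(O(177, 90) - 11996)/(35524 - 15854) = ((-17 - 1*177) - 11996)/(35524 - 15854) = ((-17 - 177) - 11996)/19670 = (-194 - 11996)*(1/19670) = -12190*1/19670 = -1219/1967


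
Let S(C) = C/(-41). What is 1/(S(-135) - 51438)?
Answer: -41/2108823 ≈ -1.9442e-5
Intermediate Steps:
S(C) = -C/41 (S(C) = C*(-1/41) = -C/41)
1/(S(-135) - 51438) = 1/(-1/41*(-135) - 51438) = 1/(135/41 - 51438) = 1/(-2108823/41) = -41/2108823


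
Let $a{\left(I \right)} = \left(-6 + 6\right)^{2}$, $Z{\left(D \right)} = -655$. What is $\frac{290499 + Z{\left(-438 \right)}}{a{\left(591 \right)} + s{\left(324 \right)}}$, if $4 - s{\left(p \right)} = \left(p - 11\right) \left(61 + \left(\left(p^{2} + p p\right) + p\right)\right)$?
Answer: $- \frac{289844}{65835477} \approx -0.0044025$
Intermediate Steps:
$s{\left(p \right)} = 4 - \left(-11 + p\right) \left(61 + p + 2 p^{2}\right)$ ($s{\left(p \right)} = 4 - \left(p - 11\right) \left(61 + \left(\left(p^{2} + p p\right) + p\right)\right) = 4 - \left(-11 + p\right) \left(61 + \left(\left(p^{2} + p^{2}\right) + p\right)\right) = 4 - \left(-11 + p\right) \left(61 + \left(2 p^{2} + p\right)\right) = 4 - \left(-11 + p\right) \left(61 + \left(p + 2 p^{2}\right)\right) = 4 - \left(-11 + p\right) \left(61 + p + 2 p^{2}\right)$)
$a{\left(I \right)} = 0$ ($a{\left(I \right)} = 0^{2} = 0$)
$\frac{290499 + Z{\left(-438 \right)}}{a{\left(591 \right)} + s{\left(324 \right)}} = \frac{290499 - 655}{0 + \left(675 - 16200 - 2 \cdot 324^{3} + 21 \cdot 324^{2}\right)} = \frac{289844}{0 + \left(675 - 16200 - 68024448 + 21 \cdot 104976\right)} = \frac{289844}{0 + \left(675 - 16200 - 68024448 + 2204496\right)} = \frac{289844}{0 - 65835477} = \frac{289844}{-65835477} = 289844 \left(- \frac{1}{65835477}\right) = - \frac{289844}{65835477}$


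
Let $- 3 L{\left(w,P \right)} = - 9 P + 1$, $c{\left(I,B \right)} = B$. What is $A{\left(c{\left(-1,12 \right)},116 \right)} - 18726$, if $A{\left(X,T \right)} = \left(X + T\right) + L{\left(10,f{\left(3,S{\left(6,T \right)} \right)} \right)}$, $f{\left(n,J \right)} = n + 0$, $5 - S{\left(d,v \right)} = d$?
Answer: $- \frac{55768}{3} \approx -18589.0$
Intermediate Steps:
$S{\left(d,v \right)} = 5 - d$
$f{\left(n,J \right)} = n$
$L{\left(w,P \right)} = - \frac{1}{3} + 3 P$ ($L{\left(w,P \right)} = - \frac{- 9 P + 1}{3} = - \frac{1 - 9 P}{3} = - \frac{1}{3} + 3 P$)
$A{\left(X,T \right)} = \frac{26}{3} + T + X$ ($A{\left(X,T \right)} = \left(X + T\right) + \left(- \frac{1}{3} + 3 \cdot 3\right) = \left(T + X\right) + \left(- \frac{1}{3} + 9\right) = \left(T + X\right) + \frac{26}{3} = \frac{26}{3} + T + X$)
$A{\left(c{\left(-1,12 \right)},116 \right)} - 18726 = \left(\frac{26}{3} + 116 + 12\right) - 18726 = \frac{410}{3} - 18726 = - \frac{55768}{3}$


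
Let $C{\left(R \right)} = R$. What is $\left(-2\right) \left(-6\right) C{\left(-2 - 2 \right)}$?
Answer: $-48$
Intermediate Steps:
$\left(-2\right) \left(-6\right) C{\left(-2 - 2 \right)} = \left(-2\right) \left(-6\right) \left(-2 - 2\right) = 12 \left(-4\right) = -48$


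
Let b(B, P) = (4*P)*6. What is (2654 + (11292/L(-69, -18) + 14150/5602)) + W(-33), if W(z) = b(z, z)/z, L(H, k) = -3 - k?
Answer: 48083729/14005 ≈ 3433.3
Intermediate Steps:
b(B, P) = 24*P
W(z) = 24 (W(z) = (24*z)/z = 24)
(2654 + (11292/L(-69, -18) + 14150/5602)) + W(-33) = (2654 + (11292/(-3 - 1*(-18)) + 14150/5602)) + 24 = (2654 + (11292/(-3 + 18) + 14150*(1/5602))) + 24 = (2654 + (11292/15 + 7075/2801)) + 24 = (2654 + (11292*(1/15) + 7075/2801)) + 24 = (2654 + (3764/5 + 7075/2801)) + 24 = (2654 + 10578339/14005) + 24 = 47747609/14005 + 24 = 48083729/14005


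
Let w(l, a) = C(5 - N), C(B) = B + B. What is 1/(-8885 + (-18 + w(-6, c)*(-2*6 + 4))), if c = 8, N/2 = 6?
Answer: -1/8791 ≈ -0.00011375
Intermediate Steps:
N = 12 (N = 2*6 = 12)
C(B) = 2*B
w(l, a) = -14 (w(l, a) = 2*(5 - 1*12) = 2*(5 - 12) = 2*(-7) = -14)
1/(-8885 + (-18 + w(-6, c)*(-2*6 + 4))) = 1/(-8885 + (-18 - 14*(-2*6 + 4))) = 1/(-8885 + (-18 - 14*(-12 + 4))) = 1/(-8885 + (-18 - 14*(-8))) = 1/(-8885 + (-18 + 112)) = 1/(-8885 + 94) = 1/(-8791) = -1/8791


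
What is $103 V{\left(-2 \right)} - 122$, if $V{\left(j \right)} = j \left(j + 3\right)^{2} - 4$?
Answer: $-740$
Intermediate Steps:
$V{\left(j \right)} = -4 + j \left(3 + j\right)^{2}$ ($V{\left(j \right)} = j \left(3 + j\right)^{2} - 4 = -4 + j \left(3 + j\right)^{2}$)
$103 V{\left(-2 \right)} - 122 = 103 \left(-4 - 2 \left(3 - 2\right)^{2}\right) - 122 = 103 \left(-4 - 2 \cdot 1^{2}\right) - 122 = 103 \left(-4 - 2\right) - 122 = 103 \left(-6\right) - 122 = -618 - 122 = -740$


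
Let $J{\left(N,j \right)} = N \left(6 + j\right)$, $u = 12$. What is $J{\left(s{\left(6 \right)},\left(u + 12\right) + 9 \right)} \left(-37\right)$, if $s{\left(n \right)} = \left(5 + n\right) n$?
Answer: $-95238$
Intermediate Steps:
$s{\left(n \right)} = n \left(5 + n\right)$
$J{\left(s{\left(6 \right)},\left(u + 12\right) + 9 \right)} \left(-37\right) = 6 \left(5 + 6\right) \left(6 + \left(\left(12 + 12\right) + 9\right)\right) \left(-37\right) = 6 \cdot 11 \left(6 + \left(24 + 9\right)\right) \left(-37\right) = 66 \left(6 + 33\right) \left(-37\right) = 66 \cdot 39 \left(-37\right) = 2574 \left(-37\right) = -95238$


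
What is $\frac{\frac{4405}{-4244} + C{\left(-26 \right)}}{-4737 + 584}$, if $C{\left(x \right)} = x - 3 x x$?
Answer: $- \frac{223773227}{17625332} \approx -12.696$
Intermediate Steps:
$C{\left(x \right)} = - 3 x^{3}$ ($C{\left(x \right)} = x \left(- 3 x^{2}\right) = - 3 x^{3}$)
$\frac{\frac{4405}{-4244} + C{\left(-26 \right)}}{-4737 + 584} = \frac{\frac{4405}{-4244} - 3 \left(-26\right)^{3}}{-4737 + 584} = \frac{4405 \left(- \frac{1}{4244}\right) - -52728}{-4153} = \left(- \frac{4405}{4244} + 52728\right) \left(- \frac{1}{4153}\right) = \frac{223773227}{4244} \left(- \frac{1}{4153}\right) = - \frac{223773227}{17625332}$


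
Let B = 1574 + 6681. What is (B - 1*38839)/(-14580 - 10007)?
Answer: 30584/24587 ≈ 1.2439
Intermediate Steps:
B = 8255
(B - 1*38839)/(-14580 - 10007) = (8255 - 1*38839)/(-14580 - 10007) = (8255 - 38839)/(-24587) = -30584*(-1/24587) = 30584/24587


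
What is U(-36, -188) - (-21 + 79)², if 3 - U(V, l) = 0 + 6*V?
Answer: -3145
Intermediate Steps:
U(V, l) = 3 - 6*V (U(V, l) = 3 - (0 + 6*V) = 3 - 6*V)
U(-36, -188) - (-21 + 79)² = (3 - 6*(-36)) - (-21 + 79)² = (3 + 216) - 1*58² = 219 - 1*3364 = 219 - 3364 = -3145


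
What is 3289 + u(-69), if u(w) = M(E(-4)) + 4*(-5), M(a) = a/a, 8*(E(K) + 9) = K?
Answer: 3270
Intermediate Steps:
E(K) = -9 + K/8
M(a) = 1
u(w) = -19 (u(w) = 1 + 4*(-5) = 1 - 20 = -19)
3289 + u(-69) = 3289 - 19 = 3270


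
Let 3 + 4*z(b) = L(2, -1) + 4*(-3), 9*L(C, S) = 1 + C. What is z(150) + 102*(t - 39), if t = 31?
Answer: -2459/3 ≈ -819.67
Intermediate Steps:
L(C, S) = 1/9 + C/9 (L(C, S) = (1 + C)/9 = 1/9 + C/9)
z(b) = -11/3 (z(b) = -3/4 + ((1/9 + (1/9)*2) + 4*(-3))/4 = -3/4 + ((1/9 + 2/9) - 12)/4 = -3/4 + (1/3 - 12)/4 = -3/4 + (1/4)*(-35/3) = -3/4 - 35/12 = -11/3)
z(150) + 102*(t - 39) = -11/3 + 102*(31 - 39) = -11/3 + 102*(-8) = -11/3 - 816 = -2459/3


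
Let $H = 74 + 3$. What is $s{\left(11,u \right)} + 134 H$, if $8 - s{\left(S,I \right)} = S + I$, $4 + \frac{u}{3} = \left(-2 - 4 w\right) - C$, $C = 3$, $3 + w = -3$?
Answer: $10270$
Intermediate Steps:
$w = -6$ ($w = -3 - 3 = -6$)
$H = 77$
$u = 45$ ($u = -12 + 3 \left(\left(-2 - -24\right) - 3\right) = -12 + 3 \left(\left(-2 + 24\right) - 3\right) = -12 + 3 \left(22 - 3\right) = -12 + 3 \cdot 19 = -12 + 57 = 45$)
$s{\left(S,I \right)} = 8 - I - S$ ($s{\left(S,I \right)} = 8 - \left(S + I\right) = 8 - \left(I + S\right) = 8 - I - S$)
$s{\left(11,u \right)} + 134 H = \left(8 - 45 - 11\right) + 134 \cdot 77 = \left(8 - 45 - 11\right) + 10318 = -48 + 10318 = 10270$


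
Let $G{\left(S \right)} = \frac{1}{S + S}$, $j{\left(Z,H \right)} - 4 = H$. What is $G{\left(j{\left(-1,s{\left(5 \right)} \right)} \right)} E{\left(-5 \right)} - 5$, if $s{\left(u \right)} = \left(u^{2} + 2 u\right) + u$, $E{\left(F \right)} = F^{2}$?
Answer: $- \frac{415}{88} \approx -4.7159$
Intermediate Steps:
$s{\left(u \right)} = u^{2} + 3 u$
$j{\left(Z,H \right)} = 4 + H$
$G{\left(S \right)} = \frac{1}{2 S}$
$G{\left(j{\left(-1,s{\left(5 \right)} \right)} \right)} E{\left(-5 \right)} - 5 = \frac{1}{2 \left(4 + 5 \left(3 + 5\right)\right)} \left(-5\right)^{2} - 5 = \frac{1}{2 \left(4 + 5 \cdot 8\right)} 25 - 5 = \frac{1}{2 \left(4 + 40\right)} 25 - 5 = \frac{1}{2 \cdot 44} \cdot 25 - 5 = \frac{1}{2} \cdot \frac{1}{44} \cdot 25 - 5 = \frac{1}{88} \cdot 25 - 5 = \frac{25}{88} - 5 = - \frac{415}{88}$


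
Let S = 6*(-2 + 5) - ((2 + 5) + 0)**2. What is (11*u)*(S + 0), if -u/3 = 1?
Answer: 1023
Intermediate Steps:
u = -3 (u = -3*1 = -3)
S = -31 (S = 6*3 - (7 + 0)**2 = 18 - 1*7**2 = 18 - 1*49 = 18 - 49 = -31)
(11*u)*(S + 0) = (11*(-3))*(-31 + 0) = -33*(-31) = 1023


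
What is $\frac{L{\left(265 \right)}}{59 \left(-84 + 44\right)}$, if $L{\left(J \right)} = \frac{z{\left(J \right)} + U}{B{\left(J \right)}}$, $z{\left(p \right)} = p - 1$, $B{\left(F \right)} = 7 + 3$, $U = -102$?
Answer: $- \frac{81}{11800} \approx -0.0068644$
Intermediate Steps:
$B{\left(F \right)} = 10$
$z{\left(p \right)} = -1 + p$
$L{\left(J \right)} = - \frac{103}{10} + \frac{J}{10}$ ($L{\left(J \right)} = \frac{\left(-1 + J\right) - 102}{10} = \left(-103 + J\right) \frac{1}{10} = - \frac{103}{10} + \frac{J}{10}$)
$\frac{L{\left(265 \right)}}{59 \left(-84 + 44\right)} = \frac{- \frac{103}{10} + \frac{1}{10} \cdot 265}{59 \left(-84 + 44\right)} = \frac{- \frac{103}{10} + \frac{53}{2}}{59 \left(-40\right)} = \frac{81}{5 \left(-2360\right)} = \frac{81}{5} \left(- \frac{1}{2360}\right) = - \frac{81}{11800}$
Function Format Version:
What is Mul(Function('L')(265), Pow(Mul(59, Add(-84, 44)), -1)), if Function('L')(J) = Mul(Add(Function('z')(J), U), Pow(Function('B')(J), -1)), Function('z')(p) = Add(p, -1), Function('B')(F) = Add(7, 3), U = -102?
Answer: Rational(-81, 11800) ≈ -0.0068644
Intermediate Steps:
Function('B')(F) = 10
Function('z')(p) = Add(-1, p)
Function('L')(J) = Add(Rational(-103, 10), Mul(Rational(1, 10), J)) (Function('L')(J) = Mul(Add(Add(-1, J), -102), Pow(10, -1)) = Mul(Add(-103, J), Rational(1, 10)) = Add(Rational(-103, 10), Mul(Rational(1, 10), J)))
Mul(Function('L')(265), Pow(Mul(59, Add(-84, 44)), -1)) = Mul(Add(Rational(-103, 10), Mul(Rational(1, 10), 265)), Pow(Mul(59, Add(-84, 44)), -1)) = Mul(Add(Rational(-103, 10), Rational(53, 2)), Pow(Mul(59, -40), -1)) = Mul(Rational(81, 5), Pow(-2360, -1)) = Mul(Rational(81, 5), Rational(-1, 2360)) = Rational(-81, 11800)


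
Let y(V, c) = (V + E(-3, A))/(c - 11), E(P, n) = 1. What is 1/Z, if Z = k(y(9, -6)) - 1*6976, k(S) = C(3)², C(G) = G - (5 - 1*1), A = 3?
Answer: -1/6975 ≈ -0.00014337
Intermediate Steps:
C(G) = -4 + G (C(G) = G - (5 - 1) = G - 1*4 = G - 4 = -4 + G)
y(V, c) = (1 + V)/(-11 + c) (y(V, c) = (V + 1)/(c - 11) = (1 + V)/(-11 + c))
k(S) = 1 (k(S) = (-4 + 3)² = (-1)² = 1)
Z = -6975 (Z = 1 - 1*6976 = 1 - 6976 = -6975)
1/Z = 1/(-6975) = -1/6975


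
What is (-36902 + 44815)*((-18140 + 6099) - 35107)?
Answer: -373082124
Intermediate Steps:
(-36902 + 44815)*((-18140 + 6099) - 35107) = 7913*(-12041 - 35107) = 7913*(-47148) = -373082124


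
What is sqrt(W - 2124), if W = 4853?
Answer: sqrt(2729) ≈ 52.240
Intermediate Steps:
sqrt(W - 2124) = sqrt(4853 - 2124) = sqrt(2729)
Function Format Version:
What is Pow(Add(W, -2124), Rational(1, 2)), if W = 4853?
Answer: Pow(2729, Rational(1, 2)) ≈ 52.240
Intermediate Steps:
Pow(Add(W, -2124), Rational(1, 2)) = Pow(Add(4853, -2124), Rational(1, 2)) = Pow(2729, Rational(1, 2))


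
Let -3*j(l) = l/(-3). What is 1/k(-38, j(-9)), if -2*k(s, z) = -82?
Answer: 1/41 ≈ 0.024390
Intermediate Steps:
j(l) = l/9 (j(l) = -l/(3*(-3)) = -l*(-1)/(3*3) = -(-1)*l/9 = l/9)
k(s, z) = 41 (k(s, z) = -½*(-82) = 41)
1/k(-38, j(-9)) = 1/41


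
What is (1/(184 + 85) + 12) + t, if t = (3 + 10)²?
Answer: 48690/269 ≈ 181.00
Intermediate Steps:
t = 169 (t = 13² = 169)
(1/(184 + 85) + 12) + t = (1/(184 + 85) + 12) + 169 = (1/269 + 12) + 169 = 3229/269 + 169 = 48690/269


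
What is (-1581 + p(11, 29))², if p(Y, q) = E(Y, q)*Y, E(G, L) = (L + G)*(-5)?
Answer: 14295961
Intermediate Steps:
E(G, L) = -5*G - 5*L (E(G, L) = (G + L)*(-5) = -5*G - 5*L)
p(Y, q) = Y*(-5*Y - 5*q) (p(Y, q) = (-5*Y - 5*q)*Y = Y*(-5*Y - 5*q))
(-1581 + p(11, 29))² = (-1581 - 5*11*(11 + 29))² = (-1581 - 5*11*40)² = (-1581 - 2200)² = (-3781)² = 14295961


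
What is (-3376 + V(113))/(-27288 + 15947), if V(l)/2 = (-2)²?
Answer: 3368/11341 ≈ 0.29698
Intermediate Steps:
V(l) = 8 (V(l) = 2*(-2)² = 2*4 = 8)
(-3376 + V(113))/(-27288 + 15947) = (-3376 + 8)/(-27288 + 15947) = -3368/(-11341) = -3368*(-1/11341) = 3368/11341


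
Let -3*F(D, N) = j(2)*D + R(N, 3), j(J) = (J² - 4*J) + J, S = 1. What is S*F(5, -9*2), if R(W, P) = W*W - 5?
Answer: -103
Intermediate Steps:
R(W, P) = -5 + W² (R(W, P) = W² - 5 = -5 + W²)
j(J) = J² - 3*J
F(D, N) = 5/3 - N²/3 + 2*D/3 (F(D, N) = -((2*(-3 + 2))*D + (-5 + N²))/3 = -((2*(-1))*D + (-5 + N²))/3 = -(-2*D + (-5 + N²))/3 = -(-5 + N² - 2*D)/3 = 5/3 - N²/3 + 2*D/3)
S*F(5, -9*2) = 1*(5/3 - (-9*2)²/3 + (⅔)*5) = 1*(5/3 - ⅓*(-18)² + 10/3) = 1*(5/3 - ⅓*324 + 10/3) = 1*(5/3 - 108 + 10/3) = 1*(-103) = -103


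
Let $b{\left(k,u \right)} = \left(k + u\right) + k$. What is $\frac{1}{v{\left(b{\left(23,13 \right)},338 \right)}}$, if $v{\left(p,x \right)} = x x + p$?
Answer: $\frac{1}{114303} \approx 8.7487 \cdot 10^{-6}$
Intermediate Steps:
$b{\left(k,u \right)} = u + 2 k$
$v{\left(p,x \right)} = p + x^{2}$ ($v{\left(p,x \right)} = x^{2} + p = p + x^{2}$)
$\frac{1}{v{\left(b{\left(23,13 \right)},338 \right)}} = \frac{1}{\left(13 + 2 \cdot 23\right) + 338^{2}} = \frac{1}{\left(13 + 46\right) + 114244} = \frac{1}{59 + 114244} = \frac{1}{114303}$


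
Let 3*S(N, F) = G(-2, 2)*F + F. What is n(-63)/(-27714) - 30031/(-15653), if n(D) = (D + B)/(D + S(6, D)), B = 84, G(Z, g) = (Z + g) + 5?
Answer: 7490527859/3904265178 ≈ 1.9186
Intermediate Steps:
G(Z, g) = 5 + Z + g
S(N, F) = 2*F (S(N, F) = ((5 - 2 + 2)*F + F)/3 = (5*F + F)/3 = (6*F)/3 = 2*F)
n(D) = (84 + D)/(3*D) (n(D) = (D + 84)/(D + 2*D) = (84 + D)/((3*D)) = (84 + D)*(1/(3*D)) = (84 + D)/(3*D))
n(-63)/(-27714) - 30031/(-15653) = ((⅓)*(84 - 63)/(-63))/(-27714) - 30031/(-15653) = ((⅓)*(-1/63)*21)*(-1/27714) - 30031*(-1/15653) = -⅑*(-1/27714) + 30031/15653 = 1/249426 + 30031/15653 = 7490527859/3904265178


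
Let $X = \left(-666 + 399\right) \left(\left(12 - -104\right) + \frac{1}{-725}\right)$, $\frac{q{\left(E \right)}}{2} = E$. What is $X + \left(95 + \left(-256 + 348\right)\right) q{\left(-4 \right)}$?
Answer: $- \frac{23539033}{725} \approx -32468.0$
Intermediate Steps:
$q{\left(E \right)} = 2 E$
$X = - \frac{22454433}{725}$ ($X = - 267 \left(\left(12 + 104\right) - \frac{1}{725}\right) = - 267 \left(116 - \frac{1}{725}\right) = \left(-267\right) \frac{84099}{725} = - \frac{22454433}{725} \approx -30972.0$)
$X + \left(95 + \left(-256 + 348\right)\right) q{\left(-4 \right)} = - \frac{22454433}{725} + \left(95 + \left(-256 + 348\right)\right) 2 \left(-4\right) = - \frac{22454433}{725} + \left(95 + 92\right) \left(-8\right) = - \frac{22454433}{725} + 187 \left(-8\right) = - \frac{22454433}{725} - 1496 = - \frac{23539033}{725}$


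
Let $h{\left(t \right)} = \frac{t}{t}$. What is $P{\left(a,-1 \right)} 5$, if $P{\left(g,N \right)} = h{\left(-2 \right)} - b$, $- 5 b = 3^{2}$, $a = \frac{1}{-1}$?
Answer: $14$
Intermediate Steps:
$a = -1$
$b = - \frac{9}{5}$ ($b = - \frac{3^{2}}{5} = \left(- \frac{1}{5}\right) 9 = - \frac{9}{5} \approx -1.8$)
$h{\left(t \right)} = 1$
$P{\left(g,N \right)} = \frac{14}{5}$ ($P{\left(g,N \right)} = 1 - - \frac{9}{5} = 1 + \frac{9}{5} = \frac{14}{5}$)
$P{\left(a,-1 \right)} 5 = \frac{14}{5} \cdot 5 = 14$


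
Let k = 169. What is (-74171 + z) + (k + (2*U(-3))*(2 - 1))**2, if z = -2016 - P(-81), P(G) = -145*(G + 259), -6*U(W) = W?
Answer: -21477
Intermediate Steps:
U(W) = -W/6
P(G) = -37555 - 145*G (P(G) = -145*(259 + G) = -37555 - 145*G)
z = 23794 (z = -2016 - (-37555 - 145*(-81)) = -2016 - (-37555 + 11745) = -2016 - 1*(-25810) = -2016 + 25810 = 23794)
(-74171 + z) + (k + (2*U(-3))*(2 - 1))**2 = (-74171 + 23794) + (169 + (2*(-1/6*(-3)))*(2 - 1))**2 = -50377 + (169 + (2*(1/2))*1)**2 = -50377 + (169 + 1*1)**2 = -50377 + (169 + 1)**2 = -50377 + 170**2 = -50377 + 28900 = -21477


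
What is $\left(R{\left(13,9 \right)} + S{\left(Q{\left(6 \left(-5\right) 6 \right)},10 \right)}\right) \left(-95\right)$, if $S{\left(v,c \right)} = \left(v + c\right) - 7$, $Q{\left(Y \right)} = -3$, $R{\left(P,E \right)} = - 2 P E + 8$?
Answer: $21470$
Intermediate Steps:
$R{\left(P,E \right)} = 8 - 2 E P$ ($R{\left(P,E \right)} = - 2 E P + 8 = 8 - 2 E P$)
$S{\left(v,c \right)} = -7 + c + v$ ($S{\left(v,c \right)} = \left(c + v\right) - 7 = -7 + c + v$)
$\left(R{\left(13,9 \right)} + S{\left(Q{\left(6 \left(-5\right) 6 \right)},10 \right)}\right) \left(-95\right) = \left(\left(8 - 18 \cdot 13\right) - 0\right) \left(-95\right) = \left(\left(8 - 234\right) + 0\right) \left(-95\right) = \left(-226 + 0\right) \left(-95\right) = \left(-226\right) \left(-95\right) = 21470$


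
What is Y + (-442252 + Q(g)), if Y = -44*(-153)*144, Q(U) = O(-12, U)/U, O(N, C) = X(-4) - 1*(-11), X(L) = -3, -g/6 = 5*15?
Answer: 118610096/225 ≈ 5.2716e+5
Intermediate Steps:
g = -450 (g = -30*15 = -6*75 = -450)
O(N, C) = 8 (O(N, C) = -3 - 1*(-11) = -3 + 11 = 8)
Q(U) = 8/U
Y = 969408 (Y = 6732*144 = 969408)
Y + (-442252 + Q(g)) = 969408 + (-442252 + 8/(-450)) = 969408 + (-442252 + 8*(-1/450)) = 969408 + (-442252 - 4/225) = 969408 - 99506704/225 = 118610096/225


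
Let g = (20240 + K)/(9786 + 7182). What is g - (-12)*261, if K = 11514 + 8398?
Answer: 316571/101 ≈ 3134.4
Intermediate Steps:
K = 19912
g = 239/101 (g = (20240 + 19912)/(9786 + 7182) = 40152/16968 = 40152*(1/16968) = 239/101 ≈ 2.3663)
g - (-12)*261 = 239/101 - (-12)*261 = 239/101 - 1*(-3132) = 239/101 + 3132 = 316571/101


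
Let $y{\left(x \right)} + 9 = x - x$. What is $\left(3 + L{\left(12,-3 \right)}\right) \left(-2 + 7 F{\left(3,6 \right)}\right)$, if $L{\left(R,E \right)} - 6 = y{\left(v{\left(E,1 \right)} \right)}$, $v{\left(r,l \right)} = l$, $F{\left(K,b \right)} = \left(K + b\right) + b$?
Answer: $0$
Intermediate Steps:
$F{\left(K,b \right)} = K + 2 b$
$y{\left(x \right)} = -9$ ($y{\left(x \right)} = -9 + \left(x - x\right) = -9 + 0 = -9$)
$L{\left(R,E \right)} = -3$ ($L{\left(R,E \right)} = 6 - 9 = -3$)
$\left(3 + L{\left(12,-3 \right)}\right) \left(-2 + 7 F{\left(3,6 \right)}\right) = \left(3 - 3\right) \left(-2 + 7 \left(3 + 2 \cdot 6\right)\right) = 0 \left(-2 + 7 \left(3 + 12\right)\right) = 0 \left(-2 + 7 \cdot 15\right) = 0 \left(-2 + 105\right) = 0 \cdot 103 = 0$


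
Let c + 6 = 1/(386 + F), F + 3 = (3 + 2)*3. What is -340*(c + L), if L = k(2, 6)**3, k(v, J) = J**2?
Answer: -3156339170/199 ≈ -1.5861e+7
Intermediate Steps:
L = 46656 (L = (6**2)**3 = 36**3 = 46656)
F = 12 (F = -3 + (3 + 2)*3 = -3 + 5*3 = -3 + 15 = 12)
c = -2387/398 (c = -6 + 1/(386 + 12) = -6 + 1/398 = -2387/398 ≈ -5.9975)
-340*(c + L) = -340*(-2387/398 + 46656) = -340*18566701/398 = -3156339170/199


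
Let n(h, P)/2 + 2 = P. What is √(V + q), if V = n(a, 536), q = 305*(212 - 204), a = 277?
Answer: 2*√877 ≈ 59.228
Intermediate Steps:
n(h, P) = -4 + 2*P
q = 2440 (q = 305*8 = 2440)
V = 1068 (V = -4 + 2*536 = -4 + 1072 = 1068)
√(V + q) = √(1068 + 2440) = √3508 = 2*√877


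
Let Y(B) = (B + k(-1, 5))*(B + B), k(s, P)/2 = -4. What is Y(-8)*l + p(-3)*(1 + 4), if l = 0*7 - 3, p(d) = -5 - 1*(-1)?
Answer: -788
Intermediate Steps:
p(d) = -4 (p(d) = -5 + 1 = -4)
k(s, P) = -8 (k(s, P) = 2*(-4) = -8)
l = -3 (l = 0 - 3 = -3)
Y(B) = 2*B*(-8 + B) (Y(B) = (B - 8)*(B + B) = (-8 + B)*(2*B) = 2*B*(-8 + B))
Y(-8)*l + p(-3)*(1 + 4) = (2*(-8)*(-8 - 8))*(-3) - 4*(1 + 4) = (2*(-8)*(-16))*(-3) - 4*5 = 256*(-3) - 20 = -768 - 20 = -788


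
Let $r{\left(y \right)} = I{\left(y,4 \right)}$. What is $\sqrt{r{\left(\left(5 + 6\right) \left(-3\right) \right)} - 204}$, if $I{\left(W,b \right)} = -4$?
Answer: $4 i \sqrt{13} \approx 14.422 i$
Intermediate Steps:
$r{\left(y \right)} = -4$
$\sqrt{r{\left(\left(5 + 6\right) \left(-3\right) \right)} - 204} = \sqrt{-4 - 204} = \sqrt{-208} = 4 i \sqrt{13}$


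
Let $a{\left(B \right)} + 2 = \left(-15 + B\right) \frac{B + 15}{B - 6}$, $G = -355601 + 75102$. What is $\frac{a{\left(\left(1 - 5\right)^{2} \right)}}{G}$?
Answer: $- \frac{11}{2804990} \approx -3.9216 \cdot 10^{-6}$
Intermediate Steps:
$G = -280499$
$a{\left(B \right)} = -2 + \frac{\left(-15 + B\right) \left(15 + B\right)}{-6 + B}$ ($a{\left(B \right)} = -2 + \left(-15 + B\right) \frac{B + 15}{B - 6} = -2 + \left(-15 + B\right) \frac{15 + B}{-6 + B} = -2 + \frac{\left(-15 + B\right) \left(15 + B\right)}{-6 + B}$)
$\frac{a{\left(\left(1 - 5\right)^{2} \right)}}{G} = \frac{\frac{1}{-6 + \left(1 - 5\right)^{2}} \left(-213 + \left(\left(1 - 5\right)^{2}\right)^{2} - 2 \left(1 - 5\right)^{2}\right)}{-280499} = \frac{-213 + \left(\left(-4\right)^{2}\right)^{2} - 2 \left(-4\right)^{2}}{-6 + \left(-4\right)^{2}} \left(- \frac{1}{280499}\right) = \frac{-213 + 16^{2} - 32}{-6 + 16} \left(- \frac{1}{280499}\right) = \frac{-213 + 256 - 32}{10} \left(- \frac{1}{280499}\right) = \frac{1}{10} \cdot 11 \left(- \frac{1}{280499}\right) = \frac{11}{10} \left(- \frac{1}{280499}\right) = - \frac{11}{2804990}$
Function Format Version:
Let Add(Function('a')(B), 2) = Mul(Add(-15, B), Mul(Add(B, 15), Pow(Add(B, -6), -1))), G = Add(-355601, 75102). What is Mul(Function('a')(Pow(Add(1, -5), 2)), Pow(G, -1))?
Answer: Rational(-11, 2804990) ≈ -3.9216e-6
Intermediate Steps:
G = -280499
Function('a')(B) = Add(-2, Mul(Pow(Add(-6, B), -1), Add(-15, B), Add(15, B))) (Function('a')(B) = Add(-2, Mul(Add(-15, B), Mul(Add(B, 15), Pow(Add(B, -6), -1)))) = Add(-2, Mul(Add(-15, B), Mul(Add(15, B), Pow(Add(-6, B), -1)))) = Add(-2, Mul(Add(-15, B), Mul(Pow(Add(-6, B), -1), Add(15, B)))) = Add(-2, Mul(Pow(Add(-6, B), -1), Add(-15, B), Add(15, B))))
Mul(Function('a')(Pow(Add(1, -5), 2)), Pow(G, -1)) = Mul(Mul(Pow(Add(-6, Pow(Add(1, -5), 2)), -1), Add(-213, Pow(Pow(Add(1, -5), 2), 2), Mul(-2, Pow(Add(1, -5), 2)))), Pow(-280499, -1)) = Mul(Mul(Pow(Add(-6, Pow(-4, 2)), -1), Add(-213, Pow(Pow(-4, 2), 2), Mul(-2, Pow(-4, 2)))), Rational(-1, 280499)) = Mul(Mul(Pow(Add(-6, 16), -1), Add(-213, Pow(16, 2), Mul(-2, 16))), Rational(-1, 280499)) = Mul(Mul(Pow(10, -1), Add(-213, 256, -32)), Rational(-1, 280499)) = Mul(Mul(Rational(1, 10), 11), Rational(-1, 280499)) = Mul(Rational(11, 10), Rational(-1, 280499)) = Rational(-11, 2804990)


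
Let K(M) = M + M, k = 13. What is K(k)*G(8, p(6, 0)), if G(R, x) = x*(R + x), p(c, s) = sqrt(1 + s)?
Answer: 234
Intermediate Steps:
K(M) = 2*M
K(k)*G(8, p(6, 0)) = (2*13)*(sqrt(1 + 0)*(8 + sqrt(1 + 0))) = 26*(sqrt(1)*(8 + sqrt(1))) = 26*(1*(8 + 1)) = 26*(1*9) = 26*9 = 234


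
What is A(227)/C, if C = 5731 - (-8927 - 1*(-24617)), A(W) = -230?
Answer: 10/433 ≈ 0.023095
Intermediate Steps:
C = -9959 (C = 5731 - (-8927 + 24617) = 5731 - 1*15690 = 5731 - 15690 = -9959)
A(227)/C = -230/(-9959) = -230*(-1/9959) = 10/433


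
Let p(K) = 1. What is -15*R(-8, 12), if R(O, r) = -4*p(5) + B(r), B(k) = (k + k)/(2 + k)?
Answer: 240/7 ≈ 34.286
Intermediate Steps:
B(k) = 2*k/(2 + k) (B(k) = (2*k)/(2 + k) = 2*k/(2 + k))
R(O, r) = -4 + 2*r/(2 + r) (R(O, r) = -4*1 + 2*r/(2 + r) = -4 + 2*r/(2 + r))
-15*R(-8, 12) = -30*(-4 - 1*12)/(2 + 12) = -30*(-4 - 12)/14 = -30*(-16)/14 = -15*(-16/7) = 240/7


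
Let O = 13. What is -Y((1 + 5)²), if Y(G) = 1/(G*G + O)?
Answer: -1/1309 ≈ -0.00076394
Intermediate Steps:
Y(G) = 1/(13 + G²) (Y(G) = 1/(G*G + 13) = 1/(G² + 13) = 1/(13 + G²))
-Y((1 + 5)²) = -1/(13 + ((1 + 5)²)²) = -1/(13 + (6²)²) = -1/(13 + 36²) = -1/(13 + 1296) = -1/1309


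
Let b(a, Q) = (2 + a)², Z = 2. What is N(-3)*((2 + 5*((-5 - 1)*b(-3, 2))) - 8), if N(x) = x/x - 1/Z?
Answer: -18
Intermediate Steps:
N(x) = ½ (N(x) = x/x - 1/2 = 1 - 1*½ = 1 - ½ = ½)
N(-3)*((2 + 5*((-5 - 1)*b(-3, 2))) - 8) = ((2 + 5*((-5 - 1)*(2 - 3)²)) - 8)/2 = ((2 + 5*(-6*(-1)²)) - 8)/2 = ((2 + 5*(-6*1)) - 8)/2 = ((2 + 5*(-6)) - 8)/2 = ((2 - 30) - 8)/2 = (-28 - 8)/2 = (½)*(-36) = -18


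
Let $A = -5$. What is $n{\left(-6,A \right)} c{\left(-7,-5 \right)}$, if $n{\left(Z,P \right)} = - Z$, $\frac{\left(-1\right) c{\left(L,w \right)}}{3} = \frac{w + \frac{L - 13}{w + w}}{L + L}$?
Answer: $- \frac{27}{7} \approx -3.8571$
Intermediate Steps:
$c{\left(L,w \right)} = - \frac{3 \left(w + \frac{-13 + L}{2 w}\right)}{2 L}$ ($c{\left(L,w \right)} = - 3 \frac{w + \frac{L - 13}{w + w}}{L + L} = - 3 \frac{w + \frac{-13 + L}{2 w}}{2 L} = - \frac{3 \left(w + \frac{-13 + L}{2 w}\right)}{2 L}$)
$n{\left(-6,A \right)} c{\left(-7,-5 \right)} = \left(-1\right) \left(-6\right) \frac{3 \left(13 - -7 - 2 \left(-5\right)^{2}\right)}{4 \left(-7\right) \left(-5\right)} = 6 \cdot \frac{3}{4} \left(- \frac{1}{7}\right) \left(- \frac{1}{5}\right) \left(13 + 7 - 50\right) = 6 \cdot \frac{3}{4} \left(- \frac{1}{7}\right) \left(- \frac{1}{5}\right) \left(-30\right) = 6 \left(- \frac{9}{14}\right) = - \frac{27}{7}$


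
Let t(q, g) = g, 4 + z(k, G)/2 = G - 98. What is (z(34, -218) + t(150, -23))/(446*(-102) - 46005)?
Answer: 221/30499 ≈ 0.0072461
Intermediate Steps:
z(k, G) = -204 + 2*G (z(k, G) = -8 + 2*(G - 98) = -8 + 2*(-98 + G) = -8 + (-196 + 2*G) = -204 + 2*G)
(z(34, -218) + t(150, -23))/(446*(-102) - 46005) = ((-204 + 2*(-218)) - 23)/(446*(-102) - 46005) = ((-204 - 436) - 23)/(-45492 - 46005) = (-640 - 23)/(-91497) = -663*(-1/91497) = 221/30499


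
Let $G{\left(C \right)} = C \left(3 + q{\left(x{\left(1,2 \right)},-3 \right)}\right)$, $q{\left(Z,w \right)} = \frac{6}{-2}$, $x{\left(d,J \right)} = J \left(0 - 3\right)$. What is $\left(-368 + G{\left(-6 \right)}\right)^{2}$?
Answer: $135424$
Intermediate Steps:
$x{\left(d,J \right)} = - 3 J$ ($x{\left(d,J \right)} = J \left(-3\right) = - 3 J$)
$q{\left(Z,w \right)} = -3$ ($q{\left(Z,w \right)} = 6 \left(- \frac{1}{2}\right) = -3$)
$G{\left(C \right)} = 0$ ($G{\left(C \right)} = C \left(3 - 3\right) = C 0 = 0$)
$\left(-368 + G{\left(-6 \right)}\right)^{2} = \left(-368 + 0\right)^{2} = \left(-368\right)^{2} = 135424$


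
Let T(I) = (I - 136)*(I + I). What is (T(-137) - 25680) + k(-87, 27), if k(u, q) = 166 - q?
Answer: 49261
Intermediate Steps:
T(I) = 2*I*(-136 + I) (T(I) = (-136 + I)*(2*I) = 2*I*(-136 + I))
(T(-137) - 25680) + k(-87, 27) = (2*(-137)*(-136 - 137) - 25680) + (166 - 1*27) = (2*(-137)*(-273) - 25680) + (166 - 27) = (74802 - 25680) + 139 = 49122 + 139 = 49261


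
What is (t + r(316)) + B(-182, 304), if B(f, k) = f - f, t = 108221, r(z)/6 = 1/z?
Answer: 17098921/158 ≈ 1.0822e+5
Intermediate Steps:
r(z) = 6/z
B(f, k) = 0
(t + r(316)) + B(-182, 304) = (108221 + 6/316) + 0 = (108221 + 6*(1/316)) + 0 = (108221 + 3/158) + 0 = 17098921/158 + 0 = 17098921/158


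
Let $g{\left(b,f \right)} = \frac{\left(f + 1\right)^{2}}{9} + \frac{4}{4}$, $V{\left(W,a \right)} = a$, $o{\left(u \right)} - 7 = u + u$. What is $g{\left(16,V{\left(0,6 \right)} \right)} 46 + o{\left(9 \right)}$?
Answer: $\frac{2893}{9} \approx 321.44$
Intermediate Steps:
$o{\left(u \right)} = 7 + 2 u$ ($o{\left(u \right)} = 7 + \left(u + u\right) = 7 + 2 u$)
$g{\left(b,f \right)} = 1 + \frac{\left(1 + f\right)^{2}}{9}$ ($g{\left(b,f \right)} = \left(1 + f\right)^{2} \cdot \frac{1}{9} + 4 \cdot \frac{1}{4} = \frac{\left(1 + f\right)^{2}}{9} + 1 = 1 + \frac{\left(1 + f\right)^{2}}{9}$)
$g{\left(16,V{\left(0,6 \right)} \right)} 46 + o{\left(9 \right)} = \left(1 + \frac{\left(1 + 6\right)^{2}}{9}\right) 46 + \left(7 + 2 \cdot 9\right) = \left(1 + \frac{7^{2}}{9}\right) 46 + \left(7 + 18\right) = \left(1 + \frac{1}{9} \cdot 49\right) 46 + 25 = \left(1 + \frac{49}{9}\right) 46 + 25 = \frac{58}{9} \cdot 46 + 25 = \frac{2668}{9} + 25 = \frac{2893}{9}$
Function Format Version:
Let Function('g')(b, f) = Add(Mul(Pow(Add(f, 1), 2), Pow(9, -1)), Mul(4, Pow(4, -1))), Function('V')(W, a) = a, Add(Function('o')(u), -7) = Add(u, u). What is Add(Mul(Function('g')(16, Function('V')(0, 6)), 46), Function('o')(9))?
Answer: Rational(2893, 9) ≈ 321.44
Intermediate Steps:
Function('o')(u) = Add(7, Mul(2, u)) (Function('o')(u) = Add(7, Add(u, u)) = Add(7, Mul(2, u)))
Function('g')(b, f) = Add(1, Mul(Rational(1, 9), Pow(Add(1, f), 2))) (Function('g')(b, f) = Add(Mul(Pow(Add(1, f), 2), Rational(1, 9)), Mul(4, Rational(1, 4))) = Add(Mul(Rational(1, 9), Pow(Add(1, f), 2)), 1) = Add(1, Mul(Rational(1, 9), Pow(Add(1, f), 2))))
Add(Mul(Function('g')(16, Function('V')(0, 6)), 46), Function('o')(9)) = Add(Mul(Add(1, Mul(Rational(1, 9), Pow(Add(1, 6), 2))), 46), Add(7, Mul(2, 9))) = Add(Mul(Add(1, Mul(Rational(1, 9), Pow(7, 2))), 46), Add(7, 18)) = Add(Mul(Add(1, Mul(Rational(1, 9), 49)), 46), 25) = Add(Mul(Add(1, Rational(49, 9)), 46), 25) = Add(Mul(Rational(58, 9), 46), 25) = Add(Rational(2668, 9), 25) = Rational(2893, 9)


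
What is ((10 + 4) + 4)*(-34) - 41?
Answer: -653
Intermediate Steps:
((10 + 4) + 4)*(-34) - 41 = (14 + 4)*(-34) - 41 = 18*(-34) - 41 = -612 - 41 = -653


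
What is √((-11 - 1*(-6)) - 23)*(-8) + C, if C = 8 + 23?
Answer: 31 - 16*I*√7 ≈ 31.0 - 42.332*I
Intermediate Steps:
C = 31
√((-11 - 1*(-6)) - 23)*(-8) + C = √((-11 - 1*(-6)) - 23)*(-8) + 31 = √((-11 + 6) - 23)*(-8) + 31 = √(-5 - 23)*(-8) + 31 = √(-28)*(-8) + 31 = (2*I*√7)*(-8) + 31 = -16*I*√7 + 31 = 31 - 16*I*√7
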